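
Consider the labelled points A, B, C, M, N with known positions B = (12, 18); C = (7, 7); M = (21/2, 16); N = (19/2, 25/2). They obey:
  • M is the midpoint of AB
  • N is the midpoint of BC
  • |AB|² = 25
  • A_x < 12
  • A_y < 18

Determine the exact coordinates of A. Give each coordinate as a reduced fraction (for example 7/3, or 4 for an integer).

A = (9, 14)

1. A_x = 9  [A = 2·M−B = 2·(21/2, 16)−(12, 18)]
2. A_y = 14  [A = 2·M−B = 2·(21/2, 16)−(12, 18)]
   so A = (9, 14)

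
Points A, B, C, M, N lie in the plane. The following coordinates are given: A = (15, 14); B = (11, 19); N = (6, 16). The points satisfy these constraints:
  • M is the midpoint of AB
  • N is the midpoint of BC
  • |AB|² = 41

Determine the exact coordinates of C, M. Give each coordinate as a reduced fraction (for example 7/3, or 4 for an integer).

1. M_x = 13  [2·M = A+B = (15, 14)+(11, 19)]
2. M_y = 33/2  [2·M = A+B = (15, 14)+(11, 19)]
   so M = (13, 33/2)
3. C_x = 1  [C = 2·N−B = 2·(6, 16)−(11, 19)]
4. C_y = 13  [C = 2·N−B = 2·(6, 16)−(11, 19)]
   so C = (1, 13)

C = (1, 13)
M = (13, 33/2)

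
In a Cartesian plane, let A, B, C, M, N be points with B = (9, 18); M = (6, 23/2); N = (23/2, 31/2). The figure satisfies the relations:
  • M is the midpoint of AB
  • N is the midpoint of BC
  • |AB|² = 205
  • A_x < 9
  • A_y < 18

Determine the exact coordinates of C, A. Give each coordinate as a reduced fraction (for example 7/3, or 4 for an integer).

C = (14, 13)
A = (3, 5)

1. A_x = 3  [A = 2·M−B = 2·(6, 23/2)−(9, 18)]
2. A_y = 5  [A = 2·M−B = 2·(6, 23/2)−(9, 18)]
   so A = (3, 5)
3. C_x = 14  [C = 2·N−B = 2·(23/2, 31/2)−(9, 18)]
4. C_y = 13  [C = 2·N−B = 2·(23/2, 31/2)−(9, 18)]
   so C = (14, 13)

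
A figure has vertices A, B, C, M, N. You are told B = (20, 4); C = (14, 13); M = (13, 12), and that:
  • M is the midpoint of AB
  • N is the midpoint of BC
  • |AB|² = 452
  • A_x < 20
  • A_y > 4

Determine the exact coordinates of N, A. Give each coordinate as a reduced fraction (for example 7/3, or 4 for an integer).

N = (17, 17/2)
A = (6, 20)

1. A_x = 6  [A = 2·M−B = 2·(13, 12)−(20, 4)]
2. A_y = 20  [A = 2·M−B = 2·(13, 12)−(20, 4)]
   so A = (6, 20)
3. N_x = 17  [2·N = B+C = (20, 4)+(14, 13)]
4. N_y = 17/2  [2·N = B+C = (20, 4)+(14, 13)]
   so N = (17, 17/2)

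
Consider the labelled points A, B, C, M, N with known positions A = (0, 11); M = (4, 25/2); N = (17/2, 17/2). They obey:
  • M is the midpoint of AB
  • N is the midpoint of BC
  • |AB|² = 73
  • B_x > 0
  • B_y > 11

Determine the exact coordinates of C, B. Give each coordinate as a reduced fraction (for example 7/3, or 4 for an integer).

C = (9, 3)
B = (8, 14)

1. B_x = 8  [B = 2·M−A = 2·(4, 25/2)−(0, 11)]
2. B_y = 14  [B = 2·M−A = 2·(4, 25/2)−(0, 11)]
   so B = (8, 14)
3. C_x = 9  [C = 2·N−B = 2·(17/2, 17/2)−(8, 14)]
4. C_y = 3  [C = 2·N−B = 2·(17/2, 17/2)−(8, 14)]
   so C = (9, 3)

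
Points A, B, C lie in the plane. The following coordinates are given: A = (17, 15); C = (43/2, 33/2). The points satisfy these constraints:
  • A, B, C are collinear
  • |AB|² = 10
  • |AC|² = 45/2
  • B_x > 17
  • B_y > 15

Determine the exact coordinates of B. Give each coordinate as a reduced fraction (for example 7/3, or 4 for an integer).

B = (20, 16)

1. B_x = 20  [[A, B, C are collinear ⇒ 3/2x-9/2y+42=0] ∩ [|B−(17, 15)|²=10]]
2. B_y = 16  [[A, B, C are collinear ⇒ 3/2x-9/2y+42=0] ∩ [|B−(17, 15)|²=10]]
   so B = (20, 16)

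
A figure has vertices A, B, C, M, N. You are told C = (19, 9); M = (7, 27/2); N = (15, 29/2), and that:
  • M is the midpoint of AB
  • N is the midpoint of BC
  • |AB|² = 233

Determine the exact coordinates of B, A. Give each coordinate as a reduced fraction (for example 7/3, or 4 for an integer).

B = (11, 20)
A = (3, 7)

1. B_x = 11  [B = 2·N−C = 2·(15, 29/2)−(19, 9)]
2. B_y = 20  [B = 2·N−C = 2·(15, 29/2)−(19, 9)]
   so B = (11, 20)
3. A_x = 3  [A = 2·M−B = 2·(7, 27/2)−(11, 20)]
4. A_y = 7  [A = 2·M−B = 2·(7, 27/2)−(11, 20)]
   so A = (3, 7)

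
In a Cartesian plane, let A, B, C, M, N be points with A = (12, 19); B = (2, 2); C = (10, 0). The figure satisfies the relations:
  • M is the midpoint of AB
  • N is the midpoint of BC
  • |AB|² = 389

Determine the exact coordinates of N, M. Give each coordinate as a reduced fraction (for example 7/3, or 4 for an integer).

N = (6, 1)
M = (7, 21/2)

1. M_x = 7  [2·M = A+B = (12, 19)+(2, 2)]
2. M_y = 21/2  [2·M = A+B = (12, 19)+(2, 2)]
   so M = (7, 21/2)
3. N_x = 6  [2·N = B+C = (2, 2)+(10, 0)]
4. N_y = 1  [2·N = B+C = (2, 2)+(10, 0)]
   so N = (6, 1)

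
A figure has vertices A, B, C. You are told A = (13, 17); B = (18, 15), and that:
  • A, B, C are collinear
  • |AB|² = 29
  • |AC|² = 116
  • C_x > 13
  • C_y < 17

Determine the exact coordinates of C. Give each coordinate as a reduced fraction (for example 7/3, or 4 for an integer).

1. C_x = 23  [[A, B, C are collinear ⇒ 2x+5y-111=0] ∩ [|C−(13, 17)|²=116]]
2. C_y = 13  [[A, B, C are collinear ⇒ 2x+5y-111=0] ∩ [|C−(13, 17)|²=116]]
   so C = (23, 13)

C = (23, 13)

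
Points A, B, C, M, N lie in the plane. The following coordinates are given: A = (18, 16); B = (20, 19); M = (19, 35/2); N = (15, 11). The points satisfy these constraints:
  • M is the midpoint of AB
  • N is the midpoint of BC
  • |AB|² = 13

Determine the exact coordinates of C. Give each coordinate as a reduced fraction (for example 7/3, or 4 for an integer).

C = (10, 3)

1. C_x = 10  [C = 2·N−B = 2·(15, 11)−(20, 19)]
2. C_y = 3  [C = 2·N−B = 2·(15, 11)−(20, 19)]
   so C = (10, 3)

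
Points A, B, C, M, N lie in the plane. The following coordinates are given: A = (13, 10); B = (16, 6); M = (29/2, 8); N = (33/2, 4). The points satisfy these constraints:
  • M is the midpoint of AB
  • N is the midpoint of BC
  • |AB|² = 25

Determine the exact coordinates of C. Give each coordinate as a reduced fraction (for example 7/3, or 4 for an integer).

C = (17, 2)

1. C_x = 17  [C = 2·N−B = 2·(33/2, 4)−(16, 6)]
2. C_y = 2  [C = 2·N−B = 2·(33/2, 4)−(16, 6)]
   so C = (17, 2)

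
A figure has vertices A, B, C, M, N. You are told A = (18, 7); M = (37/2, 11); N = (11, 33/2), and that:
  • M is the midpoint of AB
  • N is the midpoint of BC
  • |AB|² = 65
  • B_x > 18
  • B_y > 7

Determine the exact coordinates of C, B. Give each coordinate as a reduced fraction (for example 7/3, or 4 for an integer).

1. B_x = 19  [B = 2·M−A = 2·(37/2, 11)−(18, 7)]
2. B_y = 15  [B = 2·M−A = 2·(37/2, 11)−(18, 7)]
   so B = (19, 15)
3. C_x = 3  [C = 2·N−B = 2·(11, 33/2)−(19, 15)]
4. C_y = 18  [C = 2·N−B = 2·(11, 33/2)−(19, 15)]
   so C = (3, 18)

C = (3, 18)
B = (19, 15)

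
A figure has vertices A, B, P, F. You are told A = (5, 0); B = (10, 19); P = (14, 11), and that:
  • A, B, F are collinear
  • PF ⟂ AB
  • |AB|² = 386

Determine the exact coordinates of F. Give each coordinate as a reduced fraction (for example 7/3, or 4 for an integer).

1. F_x = 1600/193  [[A, B, F are collinear ⇒ -19x+5y+95=0] ∩ [PF ⟂ AB ⇒ 5x+19y-279=0]]
2. F_y = 2413/193  [[A, B, F are collinear ⇒ -19x+5y+95=0] ∩ [PF ⟂ AB ⇒ 5x+19y-279=0]]
   so F = (1600/193, 2413/193)

F = (1600/193, 2413/193)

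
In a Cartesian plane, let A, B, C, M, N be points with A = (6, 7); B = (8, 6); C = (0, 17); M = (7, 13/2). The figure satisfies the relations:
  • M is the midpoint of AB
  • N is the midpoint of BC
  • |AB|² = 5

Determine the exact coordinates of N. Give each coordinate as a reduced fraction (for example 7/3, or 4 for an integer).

N = (4, 23/2)

1. N_x = 4  [2·N = B+C = (8, 6)+(0, 17)]
2. N_y = 23/2  [2·N = B+C = (8, 6)+(0, 17)]
   so N = (4, 23/2)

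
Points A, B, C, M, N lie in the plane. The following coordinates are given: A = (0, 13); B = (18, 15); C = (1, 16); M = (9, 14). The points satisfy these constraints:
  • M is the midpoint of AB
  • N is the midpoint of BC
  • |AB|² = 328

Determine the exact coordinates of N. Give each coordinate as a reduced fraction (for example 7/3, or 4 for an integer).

1. N_x = 19/2  [2·N = B+C = (18, 15)+(1, 16)]
2. N_y = 31/2  [2·N = B+C = (18, 15)+(1, 16)]
   so N = (19/2, 31/2)

N = (19/2, 31/2)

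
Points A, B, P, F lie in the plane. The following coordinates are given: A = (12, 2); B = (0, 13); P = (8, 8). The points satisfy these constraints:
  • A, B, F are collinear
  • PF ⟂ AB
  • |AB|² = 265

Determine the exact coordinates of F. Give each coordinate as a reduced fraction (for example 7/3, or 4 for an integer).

F = (1812/265, 1784/265)

1. F_x = 1812/265  [[A, B, F are collinear ⇒ -11x-12y+156=0] ∩ [PF ⟂ AB ⇒ -12x+11y+8=0]]
2. F_y = 1784/265  [[A, B, F are collinear ⇒ -11x-12y+156=0] ∩ [PF ⟂ AB ⇒ -12x+11y+8=0]]
   so F = (1812/265, 1784/265)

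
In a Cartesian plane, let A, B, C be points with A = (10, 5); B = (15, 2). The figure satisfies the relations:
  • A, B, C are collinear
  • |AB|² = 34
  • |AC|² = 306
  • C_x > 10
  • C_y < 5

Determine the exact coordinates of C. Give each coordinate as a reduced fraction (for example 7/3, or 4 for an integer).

C = (25, -4)

1. C_x = 25  [[A, B, C are collinear ⇒ 3x+5y-55=0] ∩ [|C−(10, 5)|²=306]]
2. C_y = -4  [[A, B, C are collinear ⇒ 3x+5y-55=0] ∩ [|C−(10, 5)|²=306]]
   so C = (25, -4)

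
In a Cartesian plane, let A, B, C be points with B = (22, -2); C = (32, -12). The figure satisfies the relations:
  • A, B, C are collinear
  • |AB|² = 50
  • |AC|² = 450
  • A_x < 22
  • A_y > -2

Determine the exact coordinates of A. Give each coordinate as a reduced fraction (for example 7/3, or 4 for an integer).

1. A_x = 17  [[A, B, C are collinear ⇒ 10x+10y-200=0] ∩ [|A−(22, -2)|²=50]]
2. A_y = 3  [[A, B, C are collinear ⇒ 10x+10y-200=0] ∩ [|A−(22, -2)|²=50]]
   so A = (17, 3)

A = (17, 3)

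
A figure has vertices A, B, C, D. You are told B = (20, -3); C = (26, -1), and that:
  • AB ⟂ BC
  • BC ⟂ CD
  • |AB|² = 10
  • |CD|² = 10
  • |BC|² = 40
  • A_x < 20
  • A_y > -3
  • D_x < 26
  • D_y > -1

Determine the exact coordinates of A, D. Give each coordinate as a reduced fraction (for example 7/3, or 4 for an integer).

1. A_x = 19  [[AB ⟂ BC ⇒ -6x-2y+114=0] ∩ [|A−(20, -3)|²=10]]
2. A_y = 0  [[AB ⟂ BC ⇒ -6x-2y+114=0] ∩ [|A−(20, -3)|²=10]]
   so A = (19, 0)
3. D_x = 25  [[BC ⟂ CD ⇒ 6x+2y-154=0] ∩ [|D−(26, -1)|²=10]]
4. D_y = 2  [[BC ⟂ CD ⇒ 6x+2y-154=0] ∩ [|D−(26, -1)|²=10]]
   so D = (25, 2)

A = (19, 0)
D = (25, 2)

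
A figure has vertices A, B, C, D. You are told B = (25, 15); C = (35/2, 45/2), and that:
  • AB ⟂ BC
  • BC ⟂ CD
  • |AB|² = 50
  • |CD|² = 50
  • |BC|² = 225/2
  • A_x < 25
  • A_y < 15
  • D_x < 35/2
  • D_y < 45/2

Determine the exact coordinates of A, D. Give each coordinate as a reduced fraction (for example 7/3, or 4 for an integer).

A = (20, 10)
D = (25/2, 35/2)

1. A_x = 20  [[AB ⟂ BC ⇒ 15/2x-15/2y-75=0] ∩ [|A−(25, 15)|²=50]]
2. A_y = 10  [[AB ⟂ BC ⇒ 15/2x-15/2y-75=0] ∩ [|A−(25, 15)|²=50]]
   so A = (20, 10)
3. D_x = 25/2  [[BC ⟂ CD ⇒ -15/2x+15/2y-75/2=0] ∩ [|D−(35/2, 45/2)|²=50]]
4. D_y = 35/2  [[BC ⟂ CD ⇒ -15/2x+15/2y-75/2=0] ∩ [|D−(35/2, 45/2)|²=50]]
   so D = (25/2, 35/2)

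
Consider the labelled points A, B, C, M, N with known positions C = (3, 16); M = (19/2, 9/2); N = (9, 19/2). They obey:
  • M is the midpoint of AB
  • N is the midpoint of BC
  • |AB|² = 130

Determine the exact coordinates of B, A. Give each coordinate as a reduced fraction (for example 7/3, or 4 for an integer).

B = (15, 3)
A = (4, 6)

1. B_x = 15  [B = 2·N−C = 2·(9, 19/2)−(3, 16)]
2. B_y = 3  [B = 2·N−C = 2·(9, 19/2)−(3, 16)]
   so B = (15, 3)
3. A_x = 4  [A = 2·M−B = 2·(19/2, 9/2)−(15, 3)]
4. A_y = 6  [A = 2·M−B = 2·(19/2, 9/2)−(15, 3)]
   so A = (4, 6)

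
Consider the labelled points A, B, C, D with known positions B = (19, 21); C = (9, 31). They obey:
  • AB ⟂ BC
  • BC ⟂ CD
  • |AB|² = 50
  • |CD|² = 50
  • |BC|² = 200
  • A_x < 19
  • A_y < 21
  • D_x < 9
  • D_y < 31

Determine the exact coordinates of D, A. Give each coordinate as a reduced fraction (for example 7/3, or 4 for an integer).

1. D_x = 4  [[BC ⟂ CD ⇒ -10x+10y-220=0] ∩ [|D−(9, 31)|²=50]]
2. D_y = 26  [[BC ⟂ CD ⇒ -10x+10y-220=0] ∩ [|D−(9, 31)|²=50]]
   so D = (4, 26)
3. A_x = 14  [[AB ⟂ BC ⇒ 10x-10y+20=0] ∩ [|A−(19, 21)|²=50]]
4. A_y = 16  [[AB ⟂ BC ⇒ 10x-10y+20=0] ∩ [|A−(19, 21)|²=50]]
   so A = (14, 16)

D = (4, 26)
A = (14, 16)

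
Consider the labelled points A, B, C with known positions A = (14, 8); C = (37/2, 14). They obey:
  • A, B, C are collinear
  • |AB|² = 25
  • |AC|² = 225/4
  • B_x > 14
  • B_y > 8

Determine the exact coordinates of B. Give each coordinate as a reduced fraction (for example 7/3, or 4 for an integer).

B = (17, 12)

1. B_x = 17  [[A, B, C are collinear ⇒ 6x-9/2y-48=0] ∩ [|B−(14, 8)|²=25]]
2. B_y = 12  [[A, B, C are collinear ⇒ 6x-9/2y-48=0] ∩ [|B−(14, 8)|²=25]]
   so B = (17, 12)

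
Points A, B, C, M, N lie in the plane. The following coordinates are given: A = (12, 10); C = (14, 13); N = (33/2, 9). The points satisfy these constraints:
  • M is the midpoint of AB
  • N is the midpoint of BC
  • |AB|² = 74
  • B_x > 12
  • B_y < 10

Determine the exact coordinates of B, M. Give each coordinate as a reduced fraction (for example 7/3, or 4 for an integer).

B = (19, 5)
M = (31/2, 15/2)

1. B_x = 19  [B = 2·N−C = 2·(33/2, 9)−(14, 13)]
2. B_y = 5  [B = 2·N−C = 2·(33/2, 9)−(14, 13)]
   so B = (19, 5)
3. M_x = 31/2  [2·M = A+B = (12, 10)+(19, 5)]
4. M_y = 15/2  [2·M = A+B = (12, 10)+(19, 5)]
   so M = (31/2, 15/2)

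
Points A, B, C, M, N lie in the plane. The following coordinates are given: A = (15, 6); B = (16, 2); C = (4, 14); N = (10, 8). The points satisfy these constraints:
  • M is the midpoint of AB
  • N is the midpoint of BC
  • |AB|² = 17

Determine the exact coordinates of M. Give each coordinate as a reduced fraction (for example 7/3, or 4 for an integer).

M = (31/2, 4)

1. M_x = 31/2  [2·M = A+B = (15, 6)+(16, 2)]
2. M_y = 4  [2·M = A+B = (15, 6)+(16, 2)]
   so M = (31/2, 4)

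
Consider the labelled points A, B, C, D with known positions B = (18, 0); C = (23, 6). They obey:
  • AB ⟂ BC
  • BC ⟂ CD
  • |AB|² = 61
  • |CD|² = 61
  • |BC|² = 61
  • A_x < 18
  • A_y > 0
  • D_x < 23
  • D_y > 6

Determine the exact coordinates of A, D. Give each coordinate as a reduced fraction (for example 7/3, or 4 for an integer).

1. A_x = 12  [[AB ⟂ BC ⇒ -5x-6y+90=0] ∩ [|A−(18, 0)|²=61]]
2. A_y = 5  [[AB ⟂ BC ⇒ -5x-6y+90=0] ∩ [|A−(18, 0)|²=61]]
   so A = (12, 5)
3. D_x = 17  [[BC ⟂ CD ⇒ 5x+6y-151=0] ∩ [|D−(23, 6)|²=61]]
4. D_y = 11  [[BC ⟂ CD ⇒ 5x+6y-151=0] ∩ [|D−(23, 6)|²=61]]
   so D = (17, 11)

A = (12, 5)
D = (17, 11)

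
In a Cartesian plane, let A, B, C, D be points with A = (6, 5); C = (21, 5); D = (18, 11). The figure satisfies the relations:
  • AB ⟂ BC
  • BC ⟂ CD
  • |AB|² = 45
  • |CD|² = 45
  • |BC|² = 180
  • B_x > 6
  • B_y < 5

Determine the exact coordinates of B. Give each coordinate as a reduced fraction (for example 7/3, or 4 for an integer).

1. B_x = 9  [[BC ⟂ CD ⇒ 3x-6y-33=0] ∩ [|B−(6, 5)|²=45]]
2. B_y = -1  [[BC ⟂ CD ⇒ 3x-6y-33=0] ∩ [|B−(6, 5)|²=45]]
   so B = (9, -1)

B = (9, -1)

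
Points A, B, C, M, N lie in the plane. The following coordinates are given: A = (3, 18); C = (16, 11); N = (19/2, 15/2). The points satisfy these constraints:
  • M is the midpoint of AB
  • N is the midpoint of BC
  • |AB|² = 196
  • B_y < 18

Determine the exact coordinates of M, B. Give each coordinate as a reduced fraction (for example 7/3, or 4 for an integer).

M = (3, 11)
B = (3, 4)

1. B_x = 3  [B = 2·N−C = 2·(19/2, 15/2)−(16, 11)]
2. B_y = 4  [B = 2·N−C = 2·(19/2, 15/2)−(16, 11)]
   so B = (3, 4)
3. M_x = 3  [2·M = A+B = (3, 18)+(3, 4)]
4. M_y = 11  [2·M = A+B = (3, 18)+(3, 4)]
   so M = (3, 11)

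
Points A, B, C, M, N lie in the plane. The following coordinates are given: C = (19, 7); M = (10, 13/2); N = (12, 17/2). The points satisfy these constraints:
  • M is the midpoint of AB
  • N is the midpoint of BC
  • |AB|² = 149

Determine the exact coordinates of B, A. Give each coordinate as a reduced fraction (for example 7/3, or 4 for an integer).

1. B_x = 5  [B = 2·N−C = 2·(12, 17/2)−(19, 7)]
2. B_y = 10  [B = 2·N−C = 2·(12, 17/2)−(19, 7)]
   so B = (5, 10)
3. A_x = 15  [A = 2·M−B = 2·(10, 13/2)−(5, 10)]
4. A_y = 3  [A = 2·M−B = 2·(10, 13/2)−(5, 10)]
   so A = (15, 3)

B = (5, 10)
A = (15, 3)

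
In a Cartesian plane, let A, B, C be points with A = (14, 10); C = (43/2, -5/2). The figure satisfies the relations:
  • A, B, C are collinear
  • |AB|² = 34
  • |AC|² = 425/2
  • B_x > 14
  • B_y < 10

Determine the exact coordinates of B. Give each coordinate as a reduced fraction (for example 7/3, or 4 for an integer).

1. B_x = 17  [[A, B, C are collinear ⇒ -25/2x-15/2y+250=0] ∩ [|B−(14, 10)|²=34]]
2. B_y = 5  [[A, B, C are collinear ⇒ -25/2x-15/2y+250=0] ∩ [|B−(14, 10)|²=34]]
   so B = (17, 5)

B = (17, 5)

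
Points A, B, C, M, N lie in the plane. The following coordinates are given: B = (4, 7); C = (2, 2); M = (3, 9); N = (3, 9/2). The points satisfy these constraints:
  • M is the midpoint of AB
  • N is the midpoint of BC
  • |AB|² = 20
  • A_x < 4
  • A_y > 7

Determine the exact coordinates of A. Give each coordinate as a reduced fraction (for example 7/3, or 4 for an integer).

A = (2, 11)

1. A_x = 2  [A = 2·M−B = 2·(3, 9)−(4, 7)]
2. A_y = 11  [A = 2·M−B = 2·(3, 9)−(4, 7)]
   so A = (2, 11)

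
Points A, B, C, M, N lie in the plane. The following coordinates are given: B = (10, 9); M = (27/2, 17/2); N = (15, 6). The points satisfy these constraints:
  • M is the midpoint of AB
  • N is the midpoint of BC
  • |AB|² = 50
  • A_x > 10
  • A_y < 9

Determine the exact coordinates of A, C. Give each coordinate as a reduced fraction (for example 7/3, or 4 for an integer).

1. A_x = 17  [A = 2·M−B = 2·(27/2, 17/2)−(10, 9)]
2. A_y = 8  [A = 2·M−B = 2·(27/2, 17/2)−(10, 9)]
   so A = (17, 8)
3. C_x = 20  [C = 2·N−B = 2·(15, 6)−(10, 9)]
4. C_y = 3  [C = 2·N−B = 2·(15, 6)−(10, 9)]
   so C = (20, 3)

A = (17, 8)
C = (20, 3)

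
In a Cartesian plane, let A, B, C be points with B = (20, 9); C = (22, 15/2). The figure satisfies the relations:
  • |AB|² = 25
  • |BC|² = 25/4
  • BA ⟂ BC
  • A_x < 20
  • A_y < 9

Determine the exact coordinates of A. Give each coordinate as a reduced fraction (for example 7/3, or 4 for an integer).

A = (17, 5)

1. A_x = 17  [[BA ⟂ BC ⇒ 2x-3/2y-53/2=0] ∩ [|A−(20, 9)|²=25]]
2. A_y = 5  [[BA ⟂ BC ⇒ 2x-3/2y-53/2=0] ∩ [|A−(20, 9)|²=25]]
   so A = (17, 5)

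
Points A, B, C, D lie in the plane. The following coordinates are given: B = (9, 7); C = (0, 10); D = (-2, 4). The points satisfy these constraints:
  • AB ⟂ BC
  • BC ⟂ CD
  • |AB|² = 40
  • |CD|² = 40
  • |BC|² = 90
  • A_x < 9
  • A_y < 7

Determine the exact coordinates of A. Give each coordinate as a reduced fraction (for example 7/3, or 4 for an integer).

1. A_x = 7  [[AB ⟂ BC ⇒ 9x-3y-60=0] ∩ [|A−(9, 7)|²=40]]
2. A_y = 1  [[AB ⟂ BC ⇒ 9x-3y-60=0] ∩ [|A−(9, 7)|²=40]]
   so A = (7, 1)

A = (7, 1)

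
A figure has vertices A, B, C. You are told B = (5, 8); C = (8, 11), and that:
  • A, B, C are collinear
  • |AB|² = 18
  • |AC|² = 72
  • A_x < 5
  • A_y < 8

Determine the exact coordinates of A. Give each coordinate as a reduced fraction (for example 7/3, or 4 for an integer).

1. A_x = 2  [[A, B, C are collinear ⇒ -3x+3y-9=0] ∩ [|A−(5, 8)|²=18]]
2. A_y = 5  [[A, B, C are collinear ⇒ -3x+3y-9=0] ∩ [|A−(5, 8)|²=18]]
   so A = (2, 5)

A = (2, 5)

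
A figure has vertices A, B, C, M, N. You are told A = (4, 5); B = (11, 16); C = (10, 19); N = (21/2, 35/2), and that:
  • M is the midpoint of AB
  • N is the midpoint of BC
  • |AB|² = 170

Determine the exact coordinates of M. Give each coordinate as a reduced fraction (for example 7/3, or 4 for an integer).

M = (15/2, 21/2)

1. M_x = 15/2  [2·M = A+B = (4, 5)+(11, 16)]
2. M_y = 21/2  [2·M = A+B = (4, 5)+(11, 16)]
   so M = (15/2, 21/2)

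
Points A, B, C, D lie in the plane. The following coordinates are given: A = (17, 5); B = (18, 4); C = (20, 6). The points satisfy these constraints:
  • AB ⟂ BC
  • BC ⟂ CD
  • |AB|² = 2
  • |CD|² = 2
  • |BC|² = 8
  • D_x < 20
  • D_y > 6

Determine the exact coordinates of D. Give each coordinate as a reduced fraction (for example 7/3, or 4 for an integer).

D = (19, 7)

1. D_x = 19  [[BC ⟂ CD ⇒ 2x+2y-52=0] ∩ [|D−(20, 6)|²=2]]
2. D_y = 7  [[BC ⟂ CD ⇒ 2x+2y-52=0] ∩ [|D−(20, 6)|²=2]]
   so D = (19, 7)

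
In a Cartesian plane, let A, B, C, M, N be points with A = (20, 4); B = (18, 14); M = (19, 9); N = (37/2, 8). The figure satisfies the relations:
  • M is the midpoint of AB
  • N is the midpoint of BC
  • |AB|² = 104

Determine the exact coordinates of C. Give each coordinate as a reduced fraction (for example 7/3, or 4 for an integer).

C = (19, 2)

1. C_x = 19  [C = 2·N−B = 2·(37/2, 8)−(18, 14)]
2. C_y = 2  [C = 2·N−B = 2·(37/2, 8)−(18, 14)]
   so C = (19, 2)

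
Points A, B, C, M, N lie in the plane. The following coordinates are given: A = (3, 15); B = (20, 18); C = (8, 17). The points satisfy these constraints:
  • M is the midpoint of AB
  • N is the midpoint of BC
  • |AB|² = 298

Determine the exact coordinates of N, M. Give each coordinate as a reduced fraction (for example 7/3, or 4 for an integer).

1. M_x = 23/2  [2·M = A+B = (3, 15)+(20, 18)]
2. M_y = 33/2  [2·M = A+B = (3, 15)+(20, 18)]
   so M = (23/2, 33/2)
3. N_x = 14  [2·N = B+C = (20, 18)+(8, 17)]
4. N_y = 35/2  [2·N = B+C = (20, 18)+(8, 17)]
   so N = (14, 35/2)

N = (14, 35/2)
M = (23/2, 33/2)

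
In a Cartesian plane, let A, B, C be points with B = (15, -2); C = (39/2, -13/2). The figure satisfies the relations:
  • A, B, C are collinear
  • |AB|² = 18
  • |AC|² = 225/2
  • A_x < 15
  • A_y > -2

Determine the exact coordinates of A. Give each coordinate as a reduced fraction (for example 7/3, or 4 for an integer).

1. A_x = 12  [[A, B, C are collinear ⇒ 9/2x+9/2y-117/2=0] ∩ [|A−(15, -2)|²=18]]
2. A_y = 1  [[A, B, C are collinear ⇒ 9/2x+9/2y-117/2=0] ∩ [|A−(15, -2)|²=18]]
   so A = (12, 1)

A = (12, 1)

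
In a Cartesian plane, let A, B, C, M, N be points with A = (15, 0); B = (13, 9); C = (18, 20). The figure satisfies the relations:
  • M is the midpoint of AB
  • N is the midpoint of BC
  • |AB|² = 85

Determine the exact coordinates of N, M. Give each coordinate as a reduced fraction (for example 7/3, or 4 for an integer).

N = (31/2, 29/2)
M = (14, 9/2)

1. M_x = 14  [2·M = A+B = (15, 0)+(13, 9)]
2. M_y = 9/2  [2·M = A+B = (15, 0)+(13, 9)]
   so M = (14, 9/2)
3. N_x = 31/2  [2·N = B+C = (13, 9)+(18, 20)]
4. N_y = 29/2  [2·N = B+C = (13, 9)+(18, 20)]
   so N = (31/2, 29/2)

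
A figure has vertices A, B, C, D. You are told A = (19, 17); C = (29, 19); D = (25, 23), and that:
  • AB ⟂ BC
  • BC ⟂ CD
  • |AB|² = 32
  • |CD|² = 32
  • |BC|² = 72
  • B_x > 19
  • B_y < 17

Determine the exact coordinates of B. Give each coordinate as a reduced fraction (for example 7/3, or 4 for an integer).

B = (23, 13)

1. B_x = 23  [[BC ⟂ CD ⇒ 4x-4y-40=0] ∩ [|B−(19, 17)|²=32]]
2. B_y = 13  [[BC ⟂ CD ⇒ 4x-4y-40=0] ∩ [|B−(19, 17)|²=32]]
   so B = (23, 13)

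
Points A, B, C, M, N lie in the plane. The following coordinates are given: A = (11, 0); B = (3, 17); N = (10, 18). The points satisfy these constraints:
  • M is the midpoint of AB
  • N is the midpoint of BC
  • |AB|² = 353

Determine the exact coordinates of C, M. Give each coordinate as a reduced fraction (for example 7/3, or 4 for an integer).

C = (17, 19)
M = (7, 17/2)

1. M_x = 7  [2·M = A+B = (11, 0)+(3, 17)]
2. M_y = 17/2  [2·M = A+B = (11, 0)+(3, 17)]
   so M = (7, 17/2)
3. C_x = 17  [C = 2·N−B = 2·(10, 18)−(3, 17)]
4. C_y = 19  [C = 2·N−B = 2·(10, 18)−(3, 17)]
   so C = (17, 19)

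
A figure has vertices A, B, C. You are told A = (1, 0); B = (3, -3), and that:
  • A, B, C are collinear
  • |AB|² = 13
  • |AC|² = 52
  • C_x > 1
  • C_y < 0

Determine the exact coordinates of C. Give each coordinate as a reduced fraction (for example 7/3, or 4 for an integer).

C = (5, -6)

1. C_x = 5  [[A, B, C are collinear ⇒ 3x+2y-3=0] ∩ [|C−(1, 0)|²=52]]
2. C_y = -6  [[A, B, C are collinear ⇒ 3x+2y-3=0] ∩ [|C−(1, 0)|²=52]]
   so C = (5, -6)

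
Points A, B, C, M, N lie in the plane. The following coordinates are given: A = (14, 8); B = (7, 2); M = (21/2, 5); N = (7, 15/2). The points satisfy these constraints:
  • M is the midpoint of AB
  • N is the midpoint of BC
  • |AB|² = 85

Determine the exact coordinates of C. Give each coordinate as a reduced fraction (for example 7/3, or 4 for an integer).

1. C_x = 7  [C = 2·N−B = 2·(7, 15/2)−(7, 2)]
2. C_y = 13  [C = 2·N−B = 2·(7, 15/2)−(7, 2)]
   so C = (7, 13)

C = (7, 13)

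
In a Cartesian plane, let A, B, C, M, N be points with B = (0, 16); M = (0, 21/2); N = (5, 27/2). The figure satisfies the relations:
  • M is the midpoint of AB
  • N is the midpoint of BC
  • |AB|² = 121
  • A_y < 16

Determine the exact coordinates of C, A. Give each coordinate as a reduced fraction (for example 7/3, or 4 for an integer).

C = (10, 11)
A = (0, 5)

1. A_x = 0  [A = 2·M−B = 2·(0, 21/2)−(0, 16)]
2. A_y = 5  [A = 2·M−B = 2·(0, 21/2)−(0, 16)]
   so A = (0, 5)
3. C_x = 10  [C = 2·N−B = 2·(5, 27/2)−(0, 16)]
4. C_y = 11  [C = 2·N−B = 2·(5, 27/2)−(0, 16)]
   so C = (10, 11)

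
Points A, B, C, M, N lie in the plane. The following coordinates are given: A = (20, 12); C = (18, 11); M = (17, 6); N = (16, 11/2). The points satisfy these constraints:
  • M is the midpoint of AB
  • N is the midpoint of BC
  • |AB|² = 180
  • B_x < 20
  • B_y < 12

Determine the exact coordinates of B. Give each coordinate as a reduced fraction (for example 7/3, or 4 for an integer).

1. B_x = 14  [B = 2·M−A = 2·(17, 6)−(20, 12)]
2. B_y = 0  [B = 2·M−A = 2·(17, 6)−(20, 12)]
   so B = (14, 0)

B = (14, 0)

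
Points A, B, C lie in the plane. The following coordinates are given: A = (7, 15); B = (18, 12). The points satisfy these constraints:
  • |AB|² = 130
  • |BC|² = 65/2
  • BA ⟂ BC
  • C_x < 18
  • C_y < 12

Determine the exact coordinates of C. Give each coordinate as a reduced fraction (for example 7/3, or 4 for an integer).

C = (33/2, 13/2)

1. C_x = 33/2  [[BA ⟂ BC ⇒ -11x+3y+162=0] ∩ [|C−(18, 12)|²=65/2]]
2. C_y = 13/2  [[BA ⟂ BC ⇒ -11x+3y+162=0] ∩ [|C−(18, 12)|²=65/2]]
   so C = (33/2, 13/2)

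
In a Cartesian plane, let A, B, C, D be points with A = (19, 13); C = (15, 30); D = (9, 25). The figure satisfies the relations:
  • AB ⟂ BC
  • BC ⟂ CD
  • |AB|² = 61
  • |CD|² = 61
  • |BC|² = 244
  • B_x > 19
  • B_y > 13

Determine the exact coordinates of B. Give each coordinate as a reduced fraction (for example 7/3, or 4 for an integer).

1. B_x = 25  [[BC ⟂ CD ⇒ 6x+5y-240=0] ∩ [|B−(19, 13)|²=61]]
2. B_y = 18  [[BC ⟂ CD ⇒ 6x+5y-240=0] ∩ [|B−(19, 13)|²=61]]
   so B = (25, 18)

B = (25, 18)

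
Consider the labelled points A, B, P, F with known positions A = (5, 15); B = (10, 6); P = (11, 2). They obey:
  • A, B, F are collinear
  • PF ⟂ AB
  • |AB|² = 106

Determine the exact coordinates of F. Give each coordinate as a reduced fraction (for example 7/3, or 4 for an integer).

F = (1265/106, 267/106)

1. F_x = 1265/106  [[A, B, F are collinear ⇒ 9x+5y-120=0] ∩ [PF ⟂ AB ⇒ 5x-9y-37=0]]
2. F_y = 267/106  [[A, B, F are collinear ⇒ 9x+5y-120=0] ∩ [PF ⟂ AB ⇒ 5x-9y-37=0]]
   so F = (1265/106, 267/106)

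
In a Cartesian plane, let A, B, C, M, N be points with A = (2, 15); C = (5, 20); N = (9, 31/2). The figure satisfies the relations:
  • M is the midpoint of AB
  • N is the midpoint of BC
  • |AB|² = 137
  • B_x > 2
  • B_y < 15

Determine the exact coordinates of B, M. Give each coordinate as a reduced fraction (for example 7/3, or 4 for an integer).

1. B_x = 13  [B = 2·N−C = 2·(9, 31/2)−(5, 20)]
2. B_y = 11  [B = 2·N−C = 2·(9, 31/2)−(5, 20)]
   so B = (13, 11)
3. M_x = 15/2  [2·M = A+B = (2, 15)+(13, 11)]
4. M_y = 13  [2·M = A+B = (2, 15)+(13, 11)]
   so M = (15/2, 13)

B = (13, 11)
M = (15/2, 13)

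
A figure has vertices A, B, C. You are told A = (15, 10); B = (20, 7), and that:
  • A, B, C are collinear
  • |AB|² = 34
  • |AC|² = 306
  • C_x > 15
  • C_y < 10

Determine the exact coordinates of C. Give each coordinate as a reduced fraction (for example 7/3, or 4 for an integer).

C = (30, 1)

1. C_x = 30  [[A, B, C are collinear ⇒ 3x+5y-95=0] ∩ [|C−(15, 10)|²=306]]
2. C_y = 1  [[A, B, C are collinear ⇒ 3x+5y-95=0] ∩ [|C−(15, 10)|²=306]]
   so C = (30, 1)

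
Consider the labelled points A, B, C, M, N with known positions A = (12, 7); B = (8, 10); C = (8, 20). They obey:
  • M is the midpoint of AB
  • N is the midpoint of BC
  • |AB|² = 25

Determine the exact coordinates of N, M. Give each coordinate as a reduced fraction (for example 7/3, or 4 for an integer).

N = (8, 15)
M = (10, 17/2)

1. M_x = 10  [2·M = A+B = (12, 7)+(8, 10)]
2. M_y = 17/2  [2·M = A+B = (12, 7)+(8, 10)]
   so M = (10, 17/2)
3. N_x = 8  [2·N = B+C = (8, 10)+(8, 20)]
4. N_y = 15  [2·N = B+C = (8, 10)+(8, 20)]
   so N = (8, 15)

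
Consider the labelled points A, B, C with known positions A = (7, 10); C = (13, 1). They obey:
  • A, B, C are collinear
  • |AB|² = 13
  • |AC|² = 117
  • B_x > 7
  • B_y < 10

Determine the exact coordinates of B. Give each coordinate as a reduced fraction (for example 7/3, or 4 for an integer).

1. B_x = 9  [[A, B, C are collinear ⇒ -9x-6y+123=0] ∩ [|B−(7, 10)|²=13]]
2. B_y = 7  [[A, B, C are collinear ⇒ -9x-6y+123=0] ∩ [|B−(7, 10)|²=13]]
   so B = (9, 7)

B = (9, 7)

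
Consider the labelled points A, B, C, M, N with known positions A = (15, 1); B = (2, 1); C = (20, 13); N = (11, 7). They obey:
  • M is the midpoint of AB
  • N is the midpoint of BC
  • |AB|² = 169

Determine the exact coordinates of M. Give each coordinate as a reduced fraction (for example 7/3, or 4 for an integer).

1. M_x = 17/2  [2·M = A+B = (15, 1)+(2, 1)]
2. M_y = 1  [2·M = A+B = (15, 1)+(2, 1)]
   so M = (17/2, 1)

M = (17/2, 1)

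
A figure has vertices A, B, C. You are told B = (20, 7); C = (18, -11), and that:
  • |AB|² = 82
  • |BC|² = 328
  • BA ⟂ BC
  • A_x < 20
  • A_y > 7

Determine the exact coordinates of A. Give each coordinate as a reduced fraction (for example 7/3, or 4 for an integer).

1. A_x = 11  [[BA ⟂ BC ⇒ -2x-18y+166=0] ∩ [|A−(20, 7)|²=82]]
2. A_y = 8  [[BA ⟂ BC ⇒ -2x-18y+166=0] ∩ [|A−(20, 7)|²=82]]
   so A = (11, 8)

A = (11, 8)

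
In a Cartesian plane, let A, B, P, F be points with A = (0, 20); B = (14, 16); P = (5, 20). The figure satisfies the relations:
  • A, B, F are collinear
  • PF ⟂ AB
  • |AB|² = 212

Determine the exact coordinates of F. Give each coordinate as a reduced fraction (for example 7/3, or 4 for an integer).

1. F_x = 245/53  [[A, B, F are collinear ⇒ 4x+14y-280=0] ∩ [PF ⟂ AB ⇒ 14x-4y+10=0]]
2. F_y = 990/53  [[A, B, F are collinear ⇒ 4x+14y-280=0] ∩ [PF ⟂ AB ⇒ 14x-4y+10=0]]
   so F = (245/53, 990/53)

F = (245/53, 990/53)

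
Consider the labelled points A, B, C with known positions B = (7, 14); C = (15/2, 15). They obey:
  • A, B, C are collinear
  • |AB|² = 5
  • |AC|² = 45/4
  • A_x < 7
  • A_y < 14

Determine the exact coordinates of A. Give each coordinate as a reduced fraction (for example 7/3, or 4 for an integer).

1. A_x = 6  [[A, B, C are collinear ⇒ -1x+1/2y=0] ∩ [|A−(7, 14)|²=5]]
2. A_y = 12  [[A, B, C are collinear ⇒ -1x+1/2y=0] ∩ [|A−(7, 14)|²=5]]
   so A = (6, 12)

A = (6, 12)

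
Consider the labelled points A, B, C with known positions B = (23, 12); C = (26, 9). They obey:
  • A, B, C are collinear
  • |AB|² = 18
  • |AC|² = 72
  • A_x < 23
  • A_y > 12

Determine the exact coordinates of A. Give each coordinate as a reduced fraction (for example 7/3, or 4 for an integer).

A = (20, 15)

1. A_x = 20  [[A, B, C are collinear ⇒ 3x+3y-105=0] ∩ [|A−(23, 12)|²=18]]
2. A_y = 15  [[A, B, C are collinear ⇒ 3x+3y-105=0] ∩ [|A−(23, 12)|²=18]]
   so A = (20, 15)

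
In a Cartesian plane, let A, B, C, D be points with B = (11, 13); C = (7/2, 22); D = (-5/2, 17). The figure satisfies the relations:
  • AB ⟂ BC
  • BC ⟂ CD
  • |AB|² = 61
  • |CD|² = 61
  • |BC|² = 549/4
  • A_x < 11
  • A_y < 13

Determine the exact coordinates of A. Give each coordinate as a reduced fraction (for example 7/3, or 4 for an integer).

1. A_x = 5  [[AB ⟂ BC ⇒ 15/2x-9y+69/2=0] ∩ [|A−(11, 13)|²=61]]
2. A_y = 8  [[AB ⟂ BC ⇒ 15/2x-9y+69/2=0] ∩ [|A−(11, 13)|²=61]]
   so A = (5, 8)

A = (5, 8)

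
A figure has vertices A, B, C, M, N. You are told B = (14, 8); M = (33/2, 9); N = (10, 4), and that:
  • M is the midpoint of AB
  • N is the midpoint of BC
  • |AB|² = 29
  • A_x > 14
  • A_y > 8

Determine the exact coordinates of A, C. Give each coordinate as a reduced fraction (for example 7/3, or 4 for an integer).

1. A_x = 19  [A = 2·M−B = 2·(33/2, 9)−(14, 8)]
2. A_y = 10  [A = 2·M−B = 2·(33/2, 9)−(14, 8)]
   so A = (19, 10)
3. C_x = 6  [C = 2·N−B = 2·(10, 4)−(14, 8)]
4. C_y = 0  [C = 2·N−B = 2·(10, 4)−(14, 8)]
   so C = (6, 0)

A = (19, 10)
C = (6, 0)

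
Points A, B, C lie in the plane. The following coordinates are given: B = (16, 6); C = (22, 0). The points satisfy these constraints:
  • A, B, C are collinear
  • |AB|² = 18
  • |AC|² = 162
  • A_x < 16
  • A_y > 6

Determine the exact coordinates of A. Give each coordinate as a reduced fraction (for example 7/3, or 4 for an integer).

1. A_x = 13  [[A, B, C are collinear ⇒ 6x+6y-132=0] ∩ [|A−(16, 6)|²=18]]
2. A_y = 9  [[A, B, C are collinear ⇒ 6x+6y-132=0] ∩ [|A−(16, 6)|²=18]]
   so A = (13, 9)

A = (13, 9)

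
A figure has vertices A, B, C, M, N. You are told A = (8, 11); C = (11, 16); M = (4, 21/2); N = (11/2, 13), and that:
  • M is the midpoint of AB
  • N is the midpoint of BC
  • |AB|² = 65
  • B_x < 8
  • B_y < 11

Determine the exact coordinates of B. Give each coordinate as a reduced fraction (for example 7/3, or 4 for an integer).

1. B_x = 0  [B = 2·M−A = 2·(4, 21/2)−(8, 11)]
2. B_y = 10  [B = 2·M−A = 2·(4, 21/2)−(8, 11)]
   so B = (0, 10)

B = (0, 10)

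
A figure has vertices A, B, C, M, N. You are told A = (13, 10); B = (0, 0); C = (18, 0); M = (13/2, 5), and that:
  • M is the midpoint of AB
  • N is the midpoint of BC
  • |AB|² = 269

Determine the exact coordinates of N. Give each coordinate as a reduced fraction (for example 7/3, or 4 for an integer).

1. N_x = 9  [2·N = B+C = (0, 0)+(18, 0)]
2. N_y = 0  [2·N = B+C = (0, 0)+(18, 0)]
   so N = (9, 0)

N = (9, 0)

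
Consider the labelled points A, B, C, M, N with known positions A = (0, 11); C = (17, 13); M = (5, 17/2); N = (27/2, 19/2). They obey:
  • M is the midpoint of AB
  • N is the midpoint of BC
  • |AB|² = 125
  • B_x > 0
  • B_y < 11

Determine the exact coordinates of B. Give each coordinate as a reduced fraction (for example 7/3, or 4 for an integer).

B = (10, 6)

1. B_x = 10  [B = 2·M−A = 2·(5, 17/2)−(0, 11)]
2. B_y = 6  [B = 2·M−A = 2·(5, 17/2)−(0, 11)]
   so B = (10, 6)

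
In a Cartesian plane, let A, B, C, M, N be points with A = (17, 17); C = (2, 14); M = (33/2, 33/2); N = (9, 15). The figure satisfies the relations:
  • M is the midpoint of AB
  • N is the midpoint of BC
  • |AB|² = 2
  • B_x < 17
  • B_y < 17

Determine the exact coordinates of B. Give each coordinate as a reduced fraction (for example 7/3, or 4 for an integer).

1. B_x = 16  [B = 2·M−A = 2·(33/2, 33/2)−(17, 17)]
2. B_y = 16  [B = 2·M−A = 2·(33/2, 33/2)−(17, 17)]
   so B = (16, 16)

B = (16, 16)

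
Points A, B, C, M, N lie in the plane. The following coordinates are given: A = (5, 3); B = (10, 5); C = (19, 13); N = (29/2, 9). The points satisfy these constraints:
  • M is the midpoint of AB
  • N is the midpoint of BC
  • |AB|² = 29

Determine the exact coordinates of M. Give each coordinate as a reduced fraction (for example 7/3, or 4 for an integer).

M = (15/2, 4)

1. M_x = 15/2  [2·M = A+B = (5, 3)+(10, 5)]
2. M_y = 4  [2·M = A+B = (5, 3)+(10, 5)]
   so M = (15/2, 4)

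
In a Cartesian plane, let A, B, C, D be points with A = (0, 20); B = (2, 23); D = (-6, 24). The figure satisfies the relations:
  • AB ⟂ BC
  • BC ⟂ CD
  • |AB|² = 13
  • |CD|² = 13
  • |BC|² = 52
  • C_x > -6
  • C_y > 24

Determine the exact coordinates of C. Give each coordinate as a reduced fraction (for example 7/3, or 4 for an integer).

1. C_x = -4  [[AB ⟂ BC ⇒ 2x+3y-73=0] ∩ [|C−(-6, 24)|²=13]]
2. C_y = 27  [[AB ⟂ BC ⇒ 2x+3y-73=0] ∩ [|C−(-6, 24)|²=13]]
   so C = (-4, 27)

C = (-4, 27)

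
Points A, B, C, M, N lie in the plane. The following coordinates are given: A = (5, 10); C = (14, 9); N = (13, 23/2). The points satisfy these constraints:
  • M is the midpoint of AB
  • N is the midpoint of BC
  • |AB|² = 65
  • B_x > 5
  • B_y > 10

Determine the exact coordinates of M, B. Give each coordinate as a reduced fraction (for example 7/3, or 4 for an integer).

M = (17/2, 12)
B = (12, 14)

1. B_x = 12  [B = 2·N−C = 2·(13, 23/2)−(14, 9)]
2. B_y = 14  [B = 2·N−C = 2·(13, 23/2)−(14, 9)]
   so B = (12, 14)
3. M_x = 17/2  [2·M = A+B = (5, 10)+(12, 14)]
4. M_y = 12  [2·M = A+B = (5, 10)+(12, 14)]
   so M = (17/2, 12)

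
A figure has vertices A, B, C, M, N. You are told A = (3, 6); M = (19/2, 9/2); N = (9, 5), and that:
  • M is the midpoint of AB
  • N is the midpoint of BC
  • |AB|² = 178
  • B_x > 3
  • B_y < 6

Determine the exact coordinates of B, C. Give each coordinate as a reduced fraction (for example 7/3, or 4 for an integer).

1. B_x = 16  [B = 2·M−A = 2·(19/2, 9/2)−(3, 6)]
2. B_y = 3  [B = 2·M−A = 2·(19/2, 9/2)−(3, 6)]
   so B = (16, 3)
3. C_x = 2  [C = 2·N−B = 2·(9, 5)−(16, 3)]
4. C_y = 7  [C = 2·N−B = 2·(9, 5)−(16, 3)]
   so C = (2, 7)

B = (16, 3)
C = (2, 7)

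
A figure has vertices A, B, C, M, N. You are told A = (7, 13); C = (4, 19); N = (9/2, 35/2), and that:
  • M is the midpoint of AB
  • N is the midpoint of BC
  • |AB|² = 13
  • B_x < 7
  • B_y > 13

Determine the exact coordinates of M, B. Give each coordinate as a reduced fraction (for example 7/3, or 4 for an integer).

1. B_x = 5  [B = 2·N−C = 2·(9/2, 35/2)−(4, 19)]
2. B_y = 16  [B = 2·N−C = 2·(9/2, 35/2)−(4, 19)]
   so B = (5, 16)
3. M_x = 6  [2·M = A+B = (7, 13)+(5, 16)]
4. M_y = 29/2  [2·M = A+B = (7, 13)+(5, 16)]
   so M = (6, 29/2)

M = (6, 29/2)
B = (5, 16)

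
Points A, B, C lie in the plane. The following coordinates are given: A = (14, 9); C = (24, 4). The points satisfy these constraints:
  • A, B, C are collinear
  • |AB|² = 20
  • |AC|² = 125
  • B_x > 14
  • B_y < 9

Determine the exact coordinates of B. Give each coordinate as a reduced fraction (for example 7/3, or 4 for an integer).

B = (18, 7)

1. B_x = 18  [[A, B, C are collinear ⇒ -5x-10y+160=0] ∩ [|B−(14, 9)|²=20]]
2. B_y = 7  [[A, B, C are collinear ⇒ -5x-10y+160=0] ∩ [|B−(14, 9)|²=20]]
   so B = (18, 7)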